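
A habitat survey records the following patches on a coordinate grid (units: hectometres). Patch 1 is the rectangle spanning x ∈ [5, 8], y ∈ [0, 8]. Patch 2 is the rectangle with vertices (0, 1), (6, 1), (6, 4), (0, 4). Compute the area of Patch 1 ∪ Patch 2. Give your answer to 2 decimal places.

By inclusion–exclusion:
Individual areas: |Patch 1| = 24, |Patch 2| = 18.
|Patch 1∩Patch 2|: x∈[5,6], y∈[1,4] → 1·3 = 3.
|Patch 1 ∪ Patch 2| = 42 − 3 = 39.00.

39.00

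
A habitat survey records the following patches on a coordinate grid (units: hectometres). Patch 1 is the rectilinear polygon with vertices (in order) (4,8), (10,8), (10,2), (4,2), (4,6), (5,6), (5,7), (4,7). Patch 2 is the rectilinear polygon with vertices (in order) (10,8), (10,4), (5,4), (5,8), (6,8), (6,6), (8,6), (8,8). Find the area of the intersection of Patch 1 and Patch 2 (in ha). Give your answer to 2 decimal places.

16.00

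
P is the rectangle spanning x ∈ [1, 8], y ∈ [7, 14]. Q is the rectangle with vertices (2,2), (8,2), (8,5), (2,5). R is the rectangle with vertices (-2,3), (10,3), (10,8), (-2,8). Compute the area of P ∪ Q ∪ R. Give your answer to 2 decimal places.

By inclusion–exclusion:
Individual areas: |P| = 49, |Q| = 18, |R| = 60.
|P∩Q| = 0 (no overlap).
|P∩R|: x∈[1,8], y∈[7,8] → 7·1 = 7.
|Q∩R|: x∈[2,8], y∈[3,5] → 6·2 = 12.
|P∩Q∩R| = 0.
|P ∪ Q ∪ R| = 127 − 19 + 0 = 108.00.

108.00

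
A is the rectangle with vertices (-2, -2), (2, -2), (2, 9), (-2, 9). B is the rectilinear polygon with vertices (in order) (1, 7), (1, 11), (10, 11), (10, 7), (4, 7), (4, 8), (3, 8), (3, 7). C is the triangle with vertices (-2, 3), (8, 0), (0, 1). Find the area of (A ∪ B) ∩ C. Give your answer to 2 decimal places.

The region (A ∪ B) ∩ C is the polygon with vertices (2,0.75), (0,1), (-2,3), (2,1.8).
By the shoelace formula its area is 3.85.

3.85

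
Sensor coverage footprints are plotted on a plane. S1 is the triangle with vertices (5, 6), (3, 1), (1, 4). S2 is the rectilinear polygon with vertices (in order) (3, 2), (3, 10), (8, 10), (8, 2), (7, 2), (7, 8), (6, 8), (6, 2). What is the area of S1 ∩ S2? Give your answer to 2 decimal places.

The intersection is the polygon with vertices (3.4,2), (3,2), (3,5), (5,6).
By the shoelace formula its area is 3.80.

3.80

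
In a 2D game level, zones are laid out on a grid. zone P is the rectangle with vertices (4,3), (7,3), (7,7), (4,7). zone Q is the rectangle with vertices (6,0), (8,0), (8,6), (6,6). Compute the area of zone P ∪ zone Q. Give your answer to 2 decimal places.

By inclusion–exclusion:
Individual areas: |zone P| = 12, |zone Q| = 12.
|zone P∩zone Q|: x∈[6,7], y∈[3,6] → 1·3 = 3.
|zone P ∪ zone Q| = 24 − 3 = 21.00.

21.00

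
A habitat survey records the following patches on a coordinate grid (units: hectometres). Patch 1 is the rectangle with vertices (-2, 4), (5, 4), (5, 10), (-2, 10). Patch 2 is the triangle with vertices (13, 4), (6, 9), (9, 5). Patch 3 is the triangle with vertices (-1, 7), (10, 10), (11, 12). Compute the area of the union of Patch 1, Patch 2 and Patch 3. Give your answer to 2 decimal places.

55.41

By inclusion–exclusion:
Individual areas: |Patch 1| = 42, |Patch 2| = 6.5, |Patch 3| = 9.5.
|Patch 1∩Patch 2| = 0.
|Patch 1∩Patch 3| = 2.5909.
|Patch 2∩Patch 3| = 0.0016.
|Patch 1∩Patch 2∩Patch 3| = 0.
|Patch 1 ∪ Patch 2 ∪ Patch 3| = 58 − 2.5925 + 0 = 55.41.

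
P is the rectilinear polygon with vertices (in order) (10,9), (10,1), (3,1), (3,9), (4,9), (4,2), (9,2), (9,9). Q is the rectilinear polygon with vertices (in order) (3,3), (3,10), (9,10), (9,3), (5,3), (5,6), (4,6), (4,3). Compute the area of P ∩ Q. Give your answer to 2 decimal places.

6.00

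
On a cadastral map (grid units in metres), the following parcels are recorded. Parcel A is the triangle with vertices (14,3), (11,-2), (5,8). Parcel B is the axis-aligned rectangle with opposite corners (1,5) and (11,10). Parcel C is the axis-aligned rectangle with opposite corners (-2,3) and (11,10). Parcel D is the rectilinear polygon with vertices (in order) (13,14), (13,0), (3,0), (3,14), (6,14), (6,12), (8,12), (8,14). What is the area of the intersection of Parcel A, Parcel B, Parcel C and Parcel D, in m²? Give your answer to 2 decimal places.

5.40

The intersection is the polygon with vertices (6.8,5), (5,8), (10.4,5).
By the shoelace formula its area is 5.40.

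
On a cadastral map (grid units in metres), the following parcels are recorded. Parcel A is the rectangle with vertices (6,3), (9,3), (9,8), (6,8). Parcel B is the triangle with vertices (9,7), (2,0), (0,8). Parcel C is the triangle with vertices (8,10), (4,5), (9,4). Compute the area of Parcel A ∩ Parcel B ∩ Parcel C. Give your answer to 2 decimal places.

The intersection is the polygon with vertices (8.491,7.057), (8.571,6.571), (6.5,4.5), (6,4.6), (6,7.333).
By the shoelace formula its area is 4.73.

4.73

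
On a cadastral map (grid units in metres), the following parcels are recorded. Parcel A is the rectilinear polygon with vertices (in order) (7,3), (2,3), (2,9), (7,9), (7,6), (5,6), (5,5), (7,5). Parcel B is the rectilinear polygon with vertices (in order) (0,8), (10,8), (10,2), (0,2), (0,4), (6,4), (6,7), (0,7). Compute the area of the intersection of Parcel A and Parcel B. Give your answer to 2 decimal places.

12.00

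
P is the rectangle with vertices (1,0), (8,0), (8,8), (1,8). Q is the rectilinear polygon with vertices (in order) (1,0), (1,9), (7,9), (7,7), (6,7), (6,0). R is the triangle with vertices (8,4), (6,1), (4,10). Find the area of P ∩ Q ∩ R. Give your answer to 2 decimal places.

5.11

The intersection is the polygon with vertices (6,1), (4.444,8), (5.333,8), (6,7).
By the shoelace formula its area is 5.11.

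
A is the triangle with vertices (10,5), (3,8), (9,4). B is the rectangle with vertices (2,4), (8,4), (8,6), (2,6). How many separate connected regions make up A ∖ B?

2

A ∖ B splits into 2 disjoint pieces (area 2.0238, area 1.6667).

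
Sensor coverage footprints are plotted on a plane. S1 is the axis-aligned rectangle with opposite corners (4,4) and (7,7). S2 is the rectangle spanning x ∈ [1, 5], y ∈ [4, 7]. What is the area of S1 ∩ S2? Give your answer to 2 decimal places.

|S1∩S2|: x∈[4,5], y∈[4,7] → 1·3 = 3.

3.00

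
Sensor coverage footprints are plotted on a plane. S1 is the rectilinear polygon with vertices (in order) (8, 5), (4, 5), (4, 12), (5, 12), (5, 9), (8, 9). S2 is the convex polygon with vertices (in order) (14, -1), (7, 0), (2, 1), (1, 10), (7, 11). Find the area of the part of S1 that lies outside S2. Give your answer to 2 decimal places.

1.42

|S1| = 19, |S1∩S2| = 17.5833.
|S1 ∖ S2| = |S1| − |S1∩S2| = 19 − 17.5833 = 1.42.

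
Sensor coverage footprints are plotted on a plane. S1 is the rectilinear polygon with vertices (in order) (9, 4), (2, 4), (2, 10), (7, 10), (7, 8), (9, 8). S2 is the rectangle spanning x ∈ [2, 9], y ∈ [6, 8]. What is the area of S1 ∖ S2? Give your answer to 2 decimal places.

|S1| = 38, |S1∩S2| = 14.
|S1 ∖ S2| = |S1| − |S1∩S2| = 38 − 14 = 24.00.

24.00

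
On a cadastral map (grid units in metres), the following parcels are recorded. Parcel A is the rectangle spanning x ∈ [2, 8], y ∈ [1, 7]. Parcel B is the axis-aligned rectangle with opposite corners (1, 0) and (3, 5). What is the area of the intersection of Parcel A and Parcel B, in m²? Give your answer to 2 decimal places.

4.00

|Parcel A∩Parcel B|: x∈[2,3], y∈[1,5] → 1·4 = 4.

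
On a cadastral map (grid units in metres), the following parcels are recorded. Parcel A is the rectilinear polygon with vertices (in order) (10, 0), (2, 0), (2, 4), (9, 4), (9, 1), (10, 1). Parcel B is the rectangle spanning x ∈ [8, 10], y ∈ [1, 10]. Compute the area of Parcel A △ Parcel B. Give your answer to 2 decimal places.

|Parcel A| = 29, |Parcel B| = 18, |Parcel A∩Parcel B| = 3.
|Parcel A △ Parcel B| = |Parcel A| + |Parcel B| − 2·|Parcel A∩Parcel B| = 29 + 18 − 6 = 41.00.

41.00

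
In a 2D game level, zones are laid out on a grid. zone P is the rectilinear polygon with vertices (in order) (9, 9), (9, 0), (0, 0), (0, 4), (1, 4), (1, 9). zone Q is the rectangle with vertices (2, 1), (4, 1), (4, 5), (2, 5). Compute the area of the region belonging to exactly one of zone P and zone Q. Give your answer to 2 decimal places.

|zone P| = 76, |zone Q| = 8, |zone P∩zone Q| = 8.
|zone P △ zone Q| = |zone P| + |zone Q| − 2·|zone P∩zone Q| = 76 + 8 − 16 = 68.00.

68.00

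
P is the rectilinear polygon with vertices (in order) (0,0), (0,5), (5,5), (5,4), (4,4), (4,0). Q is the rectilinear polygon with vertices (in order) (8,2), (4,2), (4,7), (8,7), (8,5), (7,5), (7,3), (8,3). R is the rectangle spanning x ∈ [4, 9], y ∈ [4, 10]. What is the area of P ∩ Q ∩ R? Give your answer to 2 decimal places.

The intersection is the polygon with vertices (5,4), (4,4), (4,5), (5,5).
By the shoelace formula its area is 1.00.

1.00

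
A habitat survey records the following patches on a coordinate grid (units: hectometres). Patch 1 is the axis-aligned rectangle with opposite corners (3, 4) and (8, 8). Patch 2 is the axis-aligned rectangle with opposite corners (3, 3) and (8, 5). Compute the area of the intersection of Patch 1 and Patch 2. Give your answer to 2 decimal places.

5.00

|Patch 1∩Patch 2|: x∈[3,8], y∈[4,5] → 5·1 = 5.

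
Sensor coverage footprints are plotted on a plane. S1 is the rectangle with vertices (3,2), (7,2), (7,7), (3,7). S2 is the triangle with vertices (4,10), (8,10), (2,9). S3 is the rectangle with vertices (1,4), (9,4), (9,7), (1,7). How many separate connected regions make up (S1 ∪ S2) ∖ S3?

2

(S1 ∪ S2) ∖ S3 splits into 2 disjoint pieces (area 8, area 2).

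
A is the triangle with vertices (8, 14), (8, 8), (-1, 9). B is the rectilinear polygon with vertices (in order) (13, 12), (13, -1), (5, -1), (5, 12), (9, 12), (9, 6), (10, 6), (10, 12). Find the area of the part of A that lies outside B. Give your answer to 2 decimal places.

15.50

|A| = 27, |A∩B| = 11.5.
|A ∖ B| = |A| − |A∩B| = 27 − 11.5 = 15.50.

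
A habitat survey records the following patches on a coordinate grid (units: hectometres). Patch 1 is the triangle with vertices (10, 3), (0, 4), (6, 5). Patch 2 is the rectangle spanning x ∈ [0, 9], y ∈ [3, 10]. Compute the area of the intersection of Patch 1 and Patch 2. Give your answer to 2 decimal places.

7.80

The intersection is the polygon with vertices (0,4), (6,5), (9,3.5), (9,3.1).
By the shoelace formula its area is 7.80.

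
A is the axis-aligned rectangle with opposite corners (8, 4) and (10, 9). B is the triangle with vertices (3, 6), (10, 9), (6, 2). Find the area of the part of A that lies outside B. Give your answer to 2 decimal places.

7.36

|A| = 10, |A∩B| = 2.6429.
|A ∖ B| = |A| − |A∩B| = 10 − 2.6429 = 7.36.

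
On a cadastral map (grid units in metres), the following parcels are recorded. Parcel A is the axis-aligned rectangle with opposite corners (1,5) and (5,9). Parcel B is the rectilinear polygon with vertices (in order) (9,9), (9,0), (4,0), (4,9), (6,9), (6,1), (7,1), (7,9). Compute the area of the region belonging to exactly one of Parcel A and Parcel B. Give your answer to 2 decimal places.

|Parcel A| = 16, |Parcel B| = 37, |Parcel A∩Parcel B| = 4.
|Parcel A △ Parcel B| = |Parcel A| + |Parcel B| − 2·|Parcel A∩Parcel B| = 16 + 37 − 8 = 45.00.

45.00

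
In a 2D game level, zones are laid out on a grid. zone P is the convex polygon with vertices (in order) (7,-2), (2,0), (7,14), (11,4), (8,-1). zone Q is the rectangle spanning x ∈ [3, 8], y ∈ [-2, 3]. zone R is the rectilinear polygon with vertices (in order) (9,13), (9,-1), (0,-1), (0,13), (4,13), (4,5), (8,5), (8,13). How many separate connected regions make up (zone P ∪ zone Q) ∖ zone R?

3

(zone P ∪ zone Q) ∖ zone R splits into 3 disjoint pieces (area 22.15, area 8.3333, area 5).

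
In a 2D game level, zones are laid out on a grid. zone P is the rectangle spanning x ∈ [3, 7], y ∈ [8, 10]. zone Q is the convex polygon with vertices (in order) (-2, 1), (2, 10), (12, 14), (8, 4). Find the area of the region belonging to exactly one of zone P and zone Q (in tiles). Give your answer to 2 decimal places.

|zone P| = 8, |zone Q| = 81, |zone P∩zone Q| = 8.
|zone P △ zone Q| = |zone P| + |zone Q| − 2·|zone P∩zone Q| = 8 + 81 − 16 = 73.00.

73.00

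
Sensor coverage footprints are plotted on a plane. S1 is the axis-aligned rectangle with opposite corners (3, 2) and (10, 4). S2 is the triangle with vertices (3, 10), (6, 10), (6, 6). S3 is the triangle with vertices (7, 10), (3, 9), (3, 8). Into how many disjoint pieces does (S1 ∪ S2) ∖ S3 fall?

3

(S1 ∪ S2) ∖ S3 splits into 3 disjoint pieces (area 14, area 1.5592, area 3.3409).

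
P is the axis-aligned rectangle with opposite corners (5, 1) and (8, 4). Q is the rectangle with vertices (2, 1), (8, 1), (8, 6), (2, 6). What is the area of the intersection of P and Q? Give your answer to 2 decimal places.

9.00

|P∩Q|: x∈[5,8], y∈[1,4] → 3·3 = 9.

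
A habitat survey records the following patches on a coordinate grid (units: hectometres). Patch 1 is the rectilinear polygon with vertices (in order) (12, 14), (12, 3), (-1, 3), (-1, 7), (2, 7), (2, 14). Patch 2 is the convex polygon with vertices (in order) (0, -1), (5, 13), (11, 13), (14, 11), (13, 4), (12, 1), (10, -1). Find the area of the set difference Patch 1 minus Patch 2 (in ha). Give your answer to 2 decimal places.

34.48

|Patch 1| = 122, |Patch 1∩Patch 2| = 87.5238.
|Patch 1 ∖ Patch 2| = |Patch 1| − |Patch 1∩Patch 2| = 122 − 87.5238 = 34.48.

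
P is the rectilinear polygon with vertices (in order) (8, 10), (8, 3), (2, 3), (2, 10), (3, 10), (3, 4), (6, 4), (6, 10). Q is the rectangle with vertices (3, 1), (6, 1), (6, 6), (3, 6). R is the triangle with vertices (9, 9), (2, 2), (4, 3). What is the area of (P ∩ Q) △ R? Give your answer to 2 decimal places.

4.67

|P ∩ Q| = 3.
|(P ∩ Q) ∩ R| = 0.9167.
|(P ∩ Q) △ R| = 3 + 3.5 − 1.8333 = 4.67.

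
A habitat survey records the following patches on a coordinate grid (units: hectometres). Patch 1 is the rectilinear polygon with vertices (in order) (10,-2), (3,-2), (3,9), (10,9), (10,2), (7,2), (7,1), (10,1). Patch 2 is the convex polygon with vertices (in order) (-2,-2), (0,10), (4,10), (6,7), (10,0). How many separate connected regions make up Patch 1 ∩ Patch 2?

1

Patch 1 ∩ Patch 2 is a single connected region.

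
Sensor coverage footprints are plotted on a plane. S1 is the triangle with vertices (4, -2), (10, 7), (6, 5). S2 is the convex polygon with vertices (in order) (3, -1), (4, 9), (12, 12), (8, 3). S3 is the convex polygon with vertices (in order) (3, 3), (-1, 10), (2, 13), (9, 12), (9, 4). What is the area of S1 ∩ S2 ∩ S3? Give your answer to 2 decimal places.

The intersection is the polygon with vertices (6,5), (9,6.5), (9,5.5), (7.875,3.812), (5.55,3.425).
By the shoelace formula its area is 5.49.

5.49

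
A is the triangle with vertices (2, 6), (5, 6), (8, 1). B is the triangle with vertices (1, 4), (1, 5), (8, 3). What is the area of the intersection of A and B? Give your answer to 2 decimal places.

The intersection is the polygon with vertices (6.688,3.188), (5.103,3.414), (4.348,4.043), (6.552,3.414).
By the shoelace formula its area is 0.62.

0.62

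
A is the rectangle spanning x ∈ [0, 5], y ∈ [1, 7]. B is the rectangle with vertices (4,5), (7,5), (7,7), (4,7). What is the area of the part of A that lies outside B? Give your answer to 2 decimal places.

|A∩B|: x∈[4,5], y∈[5,7] → 1·2 = 2.
|A| = 30.
|A ∖ B| = |A| − |A∩B| = 30 − 2 = 28.00.

28.00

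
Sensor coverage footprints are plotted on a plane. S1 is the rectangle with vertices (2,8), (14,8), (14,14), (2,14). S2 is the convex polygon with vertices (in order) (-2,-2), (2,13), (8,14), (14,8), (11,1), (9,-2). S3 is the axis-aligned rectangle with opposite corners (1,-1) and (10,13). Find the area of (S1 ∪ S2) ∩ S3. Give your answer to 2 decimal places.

124.04

The region (S1 ∪ S2) ∩ S3 is the polygon with vertices (9.667,-1), (1,-1), (1,9.25), (2,13), (10,13), (10,-0.5).
By the shoelace formula its area is 124.04.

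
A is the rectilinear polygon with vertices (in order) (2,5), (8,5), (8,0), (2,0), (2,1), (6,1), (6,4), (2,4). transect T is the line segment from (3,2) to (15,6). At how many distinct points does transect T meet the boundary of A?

2

The segment meets the boundary at (8,3.667), (6,3).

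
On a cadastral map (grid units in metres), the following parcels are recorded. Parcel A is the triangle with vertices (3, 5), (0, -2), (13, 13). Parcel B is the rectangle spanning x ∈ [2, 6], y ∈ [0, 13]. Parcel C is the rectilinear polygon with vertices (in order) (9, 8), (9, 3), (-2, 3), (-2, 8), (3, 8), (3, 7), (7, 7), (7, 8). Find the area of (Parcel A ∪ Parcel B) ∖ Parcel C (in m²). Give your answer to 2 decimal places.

|Parcel A ∪ Parcel B| = 63.0282.
|(Parcel A ∪ Parcel B) ∩ Parcel C| = 20.1026.
|(Parcel A ∪ Parcel B) ∖ Parcel C| = 63.0282 − 20.1026 = 42.93.

42.93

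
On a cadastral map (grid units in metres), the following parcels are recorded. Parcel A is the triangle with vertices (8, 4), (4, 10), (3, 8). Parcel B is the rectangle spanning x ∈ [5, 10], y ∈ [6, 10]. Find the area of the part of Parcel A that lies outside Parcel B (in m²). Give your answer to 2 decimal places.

5.02

|Parcel A| = 7, |Parcel A∩Parcel B| = 1.9833.
|Parcel A ∖ Parcel B| = |Parcel A| − |Parcel A∩Parcel B| = 7 − 1.9833 = 5.02.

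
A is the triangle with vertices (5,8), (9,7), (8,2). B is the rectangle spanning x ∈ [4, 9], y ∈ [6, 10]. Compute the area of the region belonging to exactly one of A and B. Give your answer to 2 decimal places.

|A| = 10.5, |B| = 20, |A∩B| = 4.9.
|A △ B| = |A| + |B| − 2·|A∩B| = 10.5 + 20 − 9.8 = 20.70.

20.70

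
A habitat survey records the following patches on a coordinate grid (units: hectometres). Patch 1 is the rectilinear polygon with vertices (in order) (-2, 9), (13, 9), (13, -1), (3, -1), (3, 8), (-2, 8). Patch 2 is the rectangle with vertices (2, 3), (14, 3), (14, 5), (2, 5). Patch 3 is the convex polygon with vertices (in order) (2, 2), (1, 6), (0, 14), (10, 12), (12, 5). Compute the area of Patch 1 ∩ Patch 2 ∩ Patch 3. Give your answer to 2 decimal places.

11.33

The intersection is the polygon with vertices (3,3), (3,5), (12,5), (5.333,3).
By the shoelace formula its area is 11.33.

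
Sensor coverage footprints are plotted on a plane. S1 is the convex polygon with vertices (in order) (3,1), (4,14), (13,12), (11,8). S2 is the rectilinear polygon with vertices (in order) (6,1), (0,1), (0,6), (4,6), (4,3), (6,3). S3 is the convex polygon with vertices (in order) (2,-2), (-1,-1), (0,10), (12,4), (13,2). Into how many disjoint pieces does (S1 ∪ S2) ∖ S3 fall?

1

(S1 ∪ S2) ∖ S3 is a single connected region.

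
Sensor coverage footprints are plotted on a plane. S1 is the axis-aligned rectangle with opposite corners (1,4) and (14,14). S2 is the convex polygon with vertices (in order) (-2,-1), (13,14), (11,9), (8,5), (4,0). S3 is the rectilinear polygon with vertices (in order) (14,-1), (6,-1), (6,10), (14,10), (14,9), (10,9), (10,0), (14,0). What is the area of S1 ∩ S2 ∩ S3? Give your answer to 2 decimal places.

15.63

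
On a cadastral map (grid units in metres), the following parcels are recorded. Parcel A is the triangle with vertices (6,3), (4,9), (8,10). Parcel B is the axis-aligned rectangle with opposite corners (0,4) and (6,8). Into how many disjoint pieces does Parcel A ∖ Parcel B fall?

1

Parcel A ∖ Parcel B is a single connected region.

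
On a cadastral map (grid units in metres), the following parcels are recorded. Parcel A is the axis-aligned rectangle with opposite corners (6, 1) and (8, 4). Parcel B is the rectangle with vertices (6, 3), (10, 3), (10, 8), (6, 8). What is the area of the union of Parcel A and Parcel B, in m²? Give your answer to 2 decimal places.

24.00

By inclusion–exclusion:
Individual areas: |Parcel A| = 6, |Parcel B| = 20.
|Parcel A∩Parcel B|: x∈[6,8], y∈[3,4] → 2·1 = 2.
|Parcel A ∪ Parcel B| = 26 − 2 = 24.00.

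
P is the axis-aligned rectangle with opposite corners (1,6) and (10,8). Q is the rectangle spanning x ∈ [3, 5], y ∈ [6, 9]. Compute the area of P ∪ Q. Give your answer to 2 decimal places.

By inclusion–exclusion:
Individual areas: |P| = 18, |Q| = 6.
|P∩Q|: x∈[3,5], y∈[6,8] → 2·2 = 4.
|P ∪ Q| = 24 − 4 = 20.00.

20.00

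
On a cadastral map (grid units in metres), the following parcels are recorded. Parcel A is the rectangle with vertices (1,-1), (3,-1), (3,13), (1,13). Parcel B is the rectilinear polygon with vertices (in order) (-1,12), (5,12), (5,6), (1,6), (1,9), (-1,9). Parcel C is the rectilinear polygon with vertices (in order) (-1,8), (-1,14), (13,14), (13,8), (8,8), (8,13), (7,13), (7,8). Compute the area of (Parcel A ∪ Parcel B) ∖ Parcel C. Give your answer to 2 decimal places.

22.00

|Parcel A ∪ Parcel B| = 46.
|(Parcel A ∪ Parcel B) ∩ Parcel C| = 24.
|(Parcel A ∪ Parcel B) ∖ Parcel C| = 46 − 24 = 22.00.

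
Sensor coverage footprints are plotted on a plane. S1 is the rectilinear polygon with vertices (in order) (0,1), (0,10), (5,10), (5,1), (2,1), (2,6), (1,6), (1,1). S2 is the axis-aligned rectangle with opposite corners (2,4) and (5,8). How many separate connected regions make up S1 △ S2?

S1 △ S2 splits into 2 disjoint pieces (area 19, area 9).

2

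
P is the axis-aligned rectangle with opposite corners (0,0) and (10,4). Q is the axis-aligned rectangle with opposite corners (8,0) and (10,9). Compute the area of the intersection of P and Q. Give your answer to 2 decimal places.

8.00

|P∩Q|: x∈[8,10], y∈[0,4] → 2·4 = 8.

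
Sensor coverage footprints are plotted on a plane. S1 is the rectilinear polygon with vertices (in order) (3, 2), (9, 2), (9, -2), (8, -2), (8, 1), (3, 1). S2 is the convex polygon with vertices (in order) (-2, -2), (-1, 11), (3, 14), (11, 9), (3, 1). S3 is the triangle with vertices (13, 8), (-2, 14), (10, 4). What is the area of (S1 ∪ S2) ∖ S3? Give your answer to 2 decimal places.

91.82

|S1 ∪ S2| = 117.5.
|(S1 ∪ S2) ∩ S3| = 25.6773.
|(S1 ∪ S2) ∖ S3| = 117.5 − 25.6773 = 91.82.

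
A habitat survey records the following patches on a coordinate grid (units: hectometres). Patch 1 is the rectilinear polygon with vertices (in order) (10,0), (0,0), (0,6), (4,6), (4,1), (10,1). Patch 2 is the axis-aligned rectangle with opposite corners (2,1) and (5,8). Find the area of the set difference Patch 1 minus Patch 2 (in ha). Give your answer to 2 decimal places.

20.00

|Patch 1| = 30, |Patch 1∩Patch 2| = 10.
|Patch 1 ∖ Patch 2| = |Patch 1| − |Patch 1∩Patch 2| = 30 − 10 = 20.00.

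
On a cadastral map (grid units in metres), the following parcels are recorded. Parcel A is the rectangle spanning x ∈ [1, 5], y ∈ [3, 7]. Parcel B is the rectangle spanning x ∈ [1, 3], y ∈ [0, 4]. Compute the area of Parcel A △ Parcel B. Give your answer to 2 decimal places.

20.00

|Parcel A∩Parcel B|: x∈[1,3], y∈[3,4] → 2·1 = 2.
|Parcel A △ Parcel B| = |Parcel A| + |Parcel B| − 2·|Parcel A∩Parcel B| = 16 + 8 − 4 = 20.00.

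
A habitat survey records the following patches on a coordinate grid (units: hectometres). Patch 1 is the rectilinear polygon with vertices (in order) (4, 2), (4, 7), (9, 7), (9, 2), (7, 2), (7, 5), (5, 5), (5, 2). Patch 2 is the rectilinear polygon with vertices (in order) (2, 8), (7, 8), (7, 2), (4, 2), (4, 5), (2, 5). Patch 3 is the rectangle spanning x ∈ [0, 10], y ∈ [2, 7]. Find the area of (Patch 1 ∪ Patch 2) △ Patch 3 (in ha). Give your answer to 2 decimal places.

|Patch 1 ∪ Patch 2| = 34.
|(Patch 1 ∪ Patch 2) ∩ Patch 3| = 29.
|(Patch 1 ∪ Patch 2) △ Patch 3| = 34 + 50 − 58 = 26.00.

26.00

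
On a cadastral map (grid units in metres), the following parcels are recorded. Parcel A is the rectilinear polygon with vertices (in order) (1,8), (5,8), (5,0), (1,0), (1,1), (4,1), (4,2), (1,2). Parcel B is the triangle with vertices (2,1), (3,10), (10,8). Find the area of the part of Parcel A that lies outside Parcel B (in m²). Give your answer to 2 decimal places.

|Parcel A| = 29, |Parcel A∩Parcel B| = 13.8244.
|Parcel A ∖ Parcel B| = |Parcel A| − |Parcel A∩Parcel B| = 29 − 13.8244 = 15.18.

15.18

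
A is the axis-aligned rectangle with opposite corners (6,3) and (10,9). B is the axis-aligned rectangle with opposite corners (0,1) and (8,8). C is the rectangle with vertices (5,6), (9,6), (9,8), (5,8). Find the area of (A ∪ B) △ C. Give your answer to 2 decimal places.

|A ∪ B| = 70.
|(A ∪ B) ∩ C| = 8.
|(A ∪ B) △ C| = 70 + 8 − 16 = 62.00.

62.00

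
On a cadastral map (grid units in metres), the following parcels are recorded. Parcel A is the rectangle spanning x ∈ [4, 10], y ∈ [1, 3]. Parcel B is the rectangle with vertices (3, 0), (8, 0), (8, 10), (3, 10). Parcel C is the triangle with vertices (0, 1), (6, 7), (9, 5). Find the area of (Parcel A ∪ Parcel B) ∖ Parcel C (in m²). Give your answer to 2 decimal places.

42.06

|Parcel A ∪ Parcel B| = 54.
|(Parcel A ∪ Parcel B) ∩ Parcel C| = 11.9444.
|(Parcel A ∪ Parcel B) ∖ Parcel C| = 54 − 11.9444 = 42.06.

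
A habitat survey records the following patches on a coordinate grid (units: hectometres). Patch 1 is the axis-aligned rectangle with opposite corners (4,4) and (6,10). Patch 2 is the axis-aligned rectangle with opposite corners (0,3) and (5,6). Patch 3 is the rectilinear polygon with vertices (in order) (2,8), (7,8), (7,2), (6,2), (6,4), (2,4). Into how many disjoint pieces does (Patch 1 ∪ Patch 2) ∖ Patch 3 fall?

2

(Patch 1 ∪ Patch 2) ∖ Patch 3 splits into 2 disjoint pieces (area 4, area 9).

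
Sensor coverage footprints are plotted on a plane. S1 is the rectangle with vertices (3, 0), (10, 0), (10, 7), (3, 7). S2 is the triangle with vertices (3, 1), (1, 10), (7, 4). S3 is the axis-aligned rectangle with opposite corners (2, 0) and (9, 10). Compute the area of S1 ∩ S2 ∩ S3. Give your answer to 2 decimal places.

13.50

The intersection is the polygon with vertices (4,7), (7,4), (3,1), (3,7).
By the shoelace formula its area is 13.50.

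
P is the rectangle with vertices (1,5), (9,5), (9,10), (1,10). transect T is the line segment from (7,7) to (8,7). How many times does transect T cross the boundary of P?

0

The segment lies entirely inside P and never meets its boundary.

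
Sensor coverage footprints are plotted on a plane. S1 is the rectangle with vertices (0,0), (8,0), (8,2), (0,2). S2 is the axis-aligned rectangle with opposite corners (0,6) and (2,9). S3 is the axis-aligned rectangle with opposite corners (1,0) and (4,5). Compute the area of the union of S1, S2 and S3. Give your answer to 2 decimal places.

31.00

By inclusion–exclusion:
Individual areas: |S1| = 16, |S2| = 6, |S3| = 15.
|S1∩S2| = 0 (no overlap).
|S1∩S3|: x∈[1,4], y∈[0,2] → 3·2 = 6.
|S2∩S3| = 0 (no overlap).
|S1∩S2∩S3| = 0.
|S1 ∪ S2 ∪ S3| = 37 − 6 + 0 = 31.00.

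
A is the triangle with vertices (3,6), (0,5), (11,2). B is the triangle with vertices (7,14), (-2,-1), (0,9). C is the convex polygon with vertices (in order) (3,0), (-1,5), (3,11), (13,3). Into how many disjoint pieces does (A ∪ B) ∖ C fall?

3

(A ∪ B) ∖ C splits into 3 disjoint pieces (area 0.0397, area 4.8057, area 9.751).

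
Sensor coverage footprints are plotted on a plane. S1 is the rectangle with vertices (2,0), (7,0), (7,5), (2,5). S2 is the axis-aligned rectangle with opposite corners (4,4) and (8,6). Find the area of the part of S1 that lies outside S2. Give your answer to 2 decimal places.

|S1∩S2|: x∈[4,7], y∈[4,5] → 3·1 = 3.
|S1| = 25.
|S1 ∖ S2| = |S1| − |S1∩S2| = 25 − 3 = 22.00.

22.00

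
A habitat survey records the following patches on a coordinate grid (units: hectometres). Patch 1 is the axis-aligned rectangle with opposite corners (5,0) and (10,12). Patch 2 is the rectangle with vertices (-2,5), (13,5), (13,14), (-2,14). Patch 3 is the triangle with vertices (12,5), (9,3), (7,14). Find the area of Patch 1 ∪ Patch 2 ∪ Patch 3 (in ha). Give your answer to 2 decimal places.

By inclusion–exclusion:
Individual areas: |Patch 1| = 60, |Patch 2| = 135, |Patch 3| = 18.5.
|Patch 1∩Patch 2|: x∈[5,10], y∈[5,12] → 5·7 = 35.
|Patch 1∩Patch 3| = 12.8192.
|Patch 2∩Patch 3| = 15.1364.
|Patch 1∩Patch 2∩Patch 3| = 10.7889.
|Patch 1 ∪ Patch 2 ∪ Patch 3| = 213.5 − 62.9556 + 10.7889 = 161.33.

161.33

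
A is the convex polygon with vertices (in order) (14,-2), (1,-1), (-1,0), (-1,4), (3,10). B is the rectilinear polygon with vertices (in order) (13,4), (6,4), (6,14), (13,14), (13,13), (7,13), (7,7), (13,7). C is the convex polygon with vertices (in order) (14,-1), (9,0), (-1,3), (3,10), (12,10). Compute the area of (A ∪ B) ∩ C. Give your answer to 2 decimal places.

|A ∪ B| = 123.0909.
|(A ∪ B) ∩ C| = 78.08.

78.08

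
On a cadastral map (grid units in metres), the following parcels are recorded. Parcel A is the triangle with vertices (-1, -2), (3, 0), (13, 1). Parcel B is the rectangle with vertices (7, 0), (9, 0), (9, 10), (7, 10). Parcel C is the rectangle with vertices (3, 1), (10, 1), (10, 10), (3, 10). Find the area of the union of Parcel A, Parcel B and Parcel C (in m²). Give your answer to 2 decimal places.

By inclusion–exclusion:
Individual areas: |Parcel A| = 8, |Parcel B| = 20, |Parcel C| = 63.
|Parcel A∩Parcel B| = 0.9524.
|Parcel A∩Parcel C| = 0.
|Parcel B∩Parcel C|: x∈[7,9], y∈[1,10] → 2·9 = 18.
|Parcel A∩Parcel B∩Parcel C| = 0.
|Parcel A ∪ Parcel B ∪ Parcel C| = 91 − 18.9524 + 0 = 72.05.

72.05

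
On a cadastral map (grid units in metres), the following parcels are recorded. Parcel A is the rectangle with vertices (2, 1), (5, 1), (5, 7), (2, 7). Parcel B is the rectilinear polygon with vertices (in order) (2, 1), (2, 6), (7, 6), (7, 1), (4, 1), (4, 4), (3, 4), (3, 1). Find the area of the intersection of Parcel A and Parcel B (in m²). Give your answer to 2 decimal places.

12.00

The intersection is the polygon with vertices (5,1), (4,1), (4,4), (3,4), (3,1), (2,1), (2,6), (5,6).
By the shoelace formula its area is 12.00.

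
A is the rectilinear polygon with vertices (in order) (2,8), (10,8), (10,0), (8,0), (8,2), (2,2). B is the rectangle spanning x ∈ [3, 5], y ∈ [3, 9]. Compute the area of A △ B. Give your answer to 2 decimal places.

|A| = 52, |B| = 12, |A∩B| = 10.
|A △ B| = |A| + |B| − 2·|A∩B| = 52 + 12 − 20 = 44.00.

44.00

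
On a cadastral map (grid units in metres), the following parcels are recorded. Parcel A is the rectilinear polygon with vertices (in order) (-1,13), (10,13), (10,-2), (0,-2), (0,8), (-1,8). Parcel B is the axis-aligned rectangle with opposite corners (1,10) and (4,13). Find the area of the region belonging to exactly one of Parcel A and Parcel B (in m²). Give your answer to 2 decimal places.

|Parcel A| = 155, |Parcel B| = 9, |Parcel A∩Parcel B| = 9.
|Parcel A △ Parcel B| = |Parcel A| + |Parcel B| − 2·|Parcel A∩Parcel B| = 155 + 9 − 18 = 146.00.

146.00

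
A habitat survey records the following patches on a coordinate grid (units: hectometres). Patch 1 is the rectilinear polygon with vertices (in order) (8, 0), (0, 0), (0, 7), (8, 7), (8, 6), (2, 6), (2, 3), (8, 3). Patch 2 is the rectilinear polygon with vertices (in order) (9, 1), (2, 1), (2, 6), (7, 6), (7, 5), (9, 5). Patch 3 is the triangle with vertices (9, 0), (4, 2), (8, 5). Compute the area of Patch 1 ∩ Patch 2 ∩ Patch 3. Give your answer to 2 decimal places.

The intersection is the polygon with vertices (8,1), (6.5,1), (4,2), (5.333,3), (8,3).
By the shoelace formula its area is 6.08.

6.08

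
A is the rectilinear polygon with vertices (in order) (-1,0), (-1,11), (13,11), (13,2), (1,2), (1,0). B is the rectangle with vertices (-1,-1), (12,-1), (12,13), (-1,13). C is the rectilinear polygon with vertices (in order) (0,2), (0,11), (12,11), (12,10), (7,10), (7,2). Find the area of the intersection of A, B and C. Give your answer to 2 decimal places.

68.00

The intersection is the polygon with vertices (12,11), (12,10), (7,10), (7,2), (1,2), (0,2), (0,11).
By the shoelace formula its area is 68.00.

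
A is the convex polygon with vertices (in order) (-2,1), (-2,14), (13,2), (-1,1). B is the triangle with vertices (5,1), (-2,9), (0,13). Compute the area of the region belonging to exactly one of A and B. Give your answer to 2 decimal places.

76.43

|A| = 98, |B| = 22, |A∩B| = 21.7847.
|A △ B| = |A| + |B| − 2·|A∩B| = 98 + 22 − 43.5695 = 76.43.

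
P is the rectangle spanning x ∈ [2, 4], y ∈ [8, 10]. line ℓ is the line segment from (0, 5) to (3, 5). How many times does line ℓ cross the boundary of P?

The segment lies entirely outside P and never meets its boundary.

0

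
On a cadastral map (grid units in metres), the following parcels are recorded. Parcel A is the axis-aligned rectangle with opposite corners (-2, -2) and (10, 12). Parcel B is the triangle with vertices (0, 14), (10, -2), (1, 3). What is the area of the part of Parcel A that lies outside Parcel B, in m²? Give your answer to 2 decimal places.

122.07

|Parcel A| = 168, |Parcel A∩Parcel B| = 45.9318.
|Parcel A ∖ Parcel B| = |Parcel A| − |Parcel A∩Parcel B| = 168 − 45.9318 = 122.07.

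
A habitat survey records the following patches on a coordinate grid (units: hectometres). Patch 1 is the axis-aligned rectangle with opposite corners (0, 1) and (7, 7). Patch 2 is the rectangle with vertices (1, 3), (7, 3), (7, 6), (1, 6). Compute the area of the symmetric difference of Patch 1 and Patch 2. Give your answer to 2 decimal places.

|Patch 1∩Patch 2|: x∈[1,7], y∈[3,6] → 6·3 = 18.
|Patch 1 △ Patch 2| = |Patch 1| + |Patch 2| − 2·|Patch 1∩Patch 2| = 42 + 18 − 36 = 24.00.

24.00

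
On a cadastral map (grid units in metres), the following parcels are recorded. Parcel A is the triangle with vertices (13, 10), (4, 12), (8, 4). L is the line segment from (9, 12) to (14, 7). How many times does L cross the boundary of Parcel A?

The segment meets the boundary at (12.091,8.909), (10.429,10.571).

2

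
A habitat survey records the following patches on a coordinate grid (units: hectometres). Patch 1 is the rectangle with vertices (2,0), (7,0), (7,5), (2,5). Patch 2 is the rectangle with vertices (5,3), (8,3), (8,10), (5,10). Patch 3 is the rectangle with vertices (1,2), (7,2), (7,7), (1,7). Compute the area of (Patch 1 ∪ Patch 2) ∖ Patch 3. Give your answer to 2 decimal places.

23.00

|Patch 1 ∪ Patch 2| = 42.
|(Patch 1 ∪ Patch 2) ∩ Patch 3| = 19.
|(Patch 1 ∪ Patch 2) ∖ Patch 3| = 42 − 19 = 23.00.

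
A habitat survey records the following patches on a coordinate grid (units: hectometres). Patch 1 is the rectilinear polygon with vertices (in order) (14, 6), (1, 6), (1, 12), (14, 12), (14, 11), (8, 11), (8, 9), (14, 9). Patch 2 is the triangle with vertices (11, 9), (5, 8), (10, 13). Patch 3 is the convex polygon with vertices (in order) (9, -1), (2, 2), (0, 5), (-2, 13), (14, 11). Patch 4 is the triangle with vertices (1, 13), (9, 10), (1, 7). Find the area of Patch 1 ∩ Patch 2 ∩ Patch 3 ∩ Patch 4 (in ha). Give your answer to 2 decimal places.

The intersection is the polygon with vertices (7.545,10.546), (8,10.375), (8,9.625), (5.8,8.8).
By the shoelace formula its area is 1.37.

1.37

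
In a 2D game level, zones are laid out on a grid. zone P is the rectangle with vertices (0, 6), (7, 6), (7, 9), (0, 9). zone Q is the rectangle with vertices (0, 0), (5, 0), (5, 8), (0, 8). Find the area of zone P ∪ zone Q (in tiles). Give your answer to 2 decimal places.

By inclusion–exclusion:
Individual areas: |zone P| = 21, |zone Q| = 40.
|zone P∩zone Q|: x∈[0,5], y∈[6,8] → 5·2 = 10.
|zone P ∪ zone Q| = 61 − 10 = 51.00.

51.00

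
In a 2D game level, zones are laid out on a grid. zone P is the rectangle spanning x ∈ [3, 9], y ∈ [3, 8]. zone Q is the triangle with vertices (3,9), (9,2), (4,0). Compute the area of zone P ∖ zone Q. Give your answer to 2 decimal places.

|zone P| = 30, |zone P∩zone Q| = 13.0556.
|zone P ∖ zone Q| = |zone P| − |zone P∩zone Q| = 30 − 13.0556 = 16.94.

16.94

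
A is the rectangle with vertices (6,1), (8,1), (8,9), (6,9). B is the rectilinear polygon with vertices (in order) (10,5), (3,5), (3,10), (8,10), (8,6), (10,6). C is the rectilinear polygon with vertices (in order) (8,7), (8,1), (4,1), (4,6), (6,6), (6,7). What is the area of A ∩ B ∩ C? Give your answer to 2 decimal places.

4.00

The intersection is the polygon with vertices (6,5), (6,6), (6,7), (8,7), (8,6), (8,5).
By the shoelace formula its area is 4.00.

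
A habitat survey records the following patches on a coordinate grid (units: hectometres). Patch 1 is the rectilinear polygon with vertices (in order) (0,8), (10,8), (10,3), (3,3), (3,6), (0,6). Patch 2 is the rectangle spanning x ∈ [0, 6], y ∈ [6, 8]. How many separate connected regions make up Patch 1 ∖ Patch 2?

1

Patch 1 ∖ Patch 2 is a single connected region.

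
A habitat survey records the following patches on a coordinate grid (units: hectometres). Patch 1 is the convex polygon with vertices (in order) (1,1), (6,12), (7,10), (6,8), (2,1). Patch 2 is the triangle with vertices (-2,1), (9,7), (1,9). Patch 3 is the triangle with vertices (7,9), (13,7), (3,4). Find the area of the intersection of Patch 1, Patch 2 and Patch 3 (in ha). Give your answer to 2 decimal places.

The intersection is the polygon with vertices (3.862,4.259), (3,4), (5.5,7.125).
By the shoelace formula its area is 1.02.

1.02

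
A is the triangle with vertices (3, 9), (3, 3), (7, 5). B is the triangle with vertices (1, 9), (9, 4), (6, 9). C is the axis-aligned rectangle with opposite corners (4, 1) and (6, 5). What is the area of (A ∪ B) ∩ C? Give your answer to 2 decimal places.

The region (A ∪ B) ∩ C is the polygon with vertices (4,3.5), (4,5), (6,5), (6,4.5).
By the shoelace formula its area is 2.00.

2.00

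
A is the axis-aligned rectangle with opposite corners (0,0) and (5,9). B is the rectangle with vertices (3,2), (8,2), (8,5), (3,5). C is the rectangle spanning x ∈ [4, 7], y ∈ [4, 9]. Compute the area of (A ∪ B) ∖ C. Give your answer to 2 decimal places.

47.00

|A ∪ B| = 54.
|(A ∪ B) ∩ C| = 7.
|(A ∪ B) ∖ C| = 54 − 7 = 47.00.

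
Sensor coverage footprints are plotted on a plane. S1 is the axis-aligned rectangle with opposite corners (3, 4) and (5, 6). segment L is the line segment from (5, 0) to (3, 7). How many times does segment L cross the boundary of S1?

2

The segment meets the boundary at (3.286,6), (3.857,4).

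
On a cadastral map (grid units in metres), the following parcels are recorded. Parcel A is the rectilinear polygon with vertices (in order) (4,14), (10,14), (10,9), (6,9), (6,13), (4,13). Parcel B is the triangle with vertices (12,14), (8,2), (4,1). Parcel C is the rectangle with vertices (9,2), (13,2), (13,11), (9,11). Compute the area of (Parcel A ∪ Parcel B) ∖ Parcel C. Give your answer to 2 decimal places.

|Parcel A ∪ Parcel B| = 43.0577.
|(Parcel A ∪ Parcel B) ∩ Parcel C| = 5.9808.
|(Parcel A ∪ Parcel B) ∖ Parcel C| = 43.0577 − 5.9808 = 37.08.

37.08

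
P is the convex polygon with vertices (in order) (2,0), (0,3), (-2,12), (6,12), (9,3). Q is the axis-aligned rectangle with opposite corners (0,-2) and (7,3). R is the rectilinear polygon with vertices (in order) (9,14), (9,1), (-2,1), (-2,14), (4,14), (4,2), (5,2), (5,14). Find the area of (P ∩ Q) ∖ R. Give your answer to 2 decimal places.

|P ∩ Q| = 12.6429.
|(P ∩ Q) ∩ R| = 10.1429.
|(P ∩ Q) ∖ R| = 12.6429 − 10.1429 = 2.50.

2.50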